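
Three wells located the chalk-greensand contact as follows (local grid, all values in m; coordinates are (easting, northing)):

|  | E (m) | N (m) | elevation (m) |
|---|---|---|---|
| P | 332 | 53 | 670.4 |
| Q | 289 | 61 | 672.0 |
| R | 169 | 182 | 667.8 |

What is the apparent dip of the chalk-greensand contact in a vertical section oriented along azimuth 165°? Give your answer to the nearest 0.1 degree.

Two edge vectors: P→Q = (-43, 8, 1.6), P→R = (-163, 129, -2.6).
Normal n = (P→Q) × (P→R) = (-227.2, -372.6, -4243).
So ∂z/∂E = −n_x/n_z = −0.05355 and ∂z/∂N = −n_y/n_z = −0.08782.
Unit vector along 165° is (sin 165°, cos 165°) = (0.2588, -0.9659).
Slope in that direction = a·(0.2588) + b·(-0.9659) = 0.07096.
Apparent dip = arctan|0.07096| = 4.1° (true dip is 5.9°, so apparent ≤ true as expected).

4.1°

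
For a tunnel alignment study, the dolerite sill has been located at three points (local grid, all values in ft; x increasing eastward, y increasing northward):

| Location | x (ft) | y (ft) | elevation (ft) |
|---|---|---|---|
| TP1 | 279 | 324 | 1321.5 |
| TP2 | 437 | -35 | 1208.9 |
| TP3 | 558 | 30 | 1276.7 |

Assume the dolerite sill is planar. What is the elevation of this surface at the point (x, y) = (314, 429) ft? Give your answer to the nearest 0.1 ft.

Let the plane be z = a·x + b·y + c.
TP2−TP1: 158a − 359b = −112.6;  TP3−TP1: 279a − 294b = −44.8.
Solving gives a = 0.31692, b = 0.45313.
Then c = 1321.5 − a·279 − b·324 = 1086.27.
At (314, 429): z = 99.5 + 194.4 + 1086.27 = 1380.2 ft.

1380.2 ft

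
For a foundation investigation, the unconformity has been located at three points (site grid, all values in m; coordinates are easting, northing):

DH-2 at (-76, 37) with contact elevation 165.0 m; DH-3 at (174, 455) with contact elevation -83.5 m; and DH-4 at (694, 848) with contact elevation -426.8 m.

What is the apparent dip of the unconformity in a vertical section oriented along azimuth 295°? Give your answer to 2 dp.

11.02°

Let the plane be z = a·easting + b·northing + c.
DH-3−DH-2: 250a + 418b = −248.5;  DH-4−DH-2: 770a + 811b = −591.8.
Solving gives a = −0.38485, b = −0.36433.
Unit vector along 295° is (sin 295°, cos 295°) = (-0.9063, 0.4226).
Slope in that direction = a·(-0.9063) + b·(0.4226) = 0.19482.
Apparent dip = arctan|0.19482| = 11.02° (true dip is 27.9°, so apparent ≤ true as expected).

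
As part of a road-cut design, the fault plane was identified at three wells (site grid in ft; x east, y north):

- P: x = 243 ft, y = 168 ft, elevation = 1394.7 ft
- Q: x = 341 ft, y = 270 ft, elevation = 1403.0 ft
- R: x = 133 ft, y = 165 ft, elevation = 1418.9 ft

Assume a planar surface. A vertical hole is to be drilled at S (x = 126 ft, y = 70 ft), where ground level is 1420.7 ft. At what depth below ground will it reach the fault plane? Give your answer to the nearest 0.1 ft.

28.8 ft

Let the plane be z = a·x + b·y + c.
Q−P: 98a + 102b = 8.3;  R−P: −110a − 3b = 24.2.
Solving gives a = −0.22820, b = 0.30062.
Then c = 1394.7 − a·243 − b·168 = 1399.65.
At (126, 70): z_contact = −28.75 + 21.04 + 1399.65 = 1391.94 ft.
Depth below ground = 1420.7 − 1391.94 = 28.8 ft.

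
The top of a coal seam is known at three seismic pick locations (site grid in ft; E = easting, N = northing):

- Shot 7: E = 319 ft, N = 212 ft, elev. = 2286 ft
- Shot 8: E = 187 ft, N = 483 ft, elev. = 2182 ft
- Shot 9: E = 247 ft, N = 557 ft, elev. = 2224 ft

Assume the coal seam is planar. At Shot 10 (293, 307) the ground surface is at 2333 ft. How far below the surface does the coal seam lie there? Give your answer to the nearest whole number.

Two edge vectors: Shot 7→Shot 8 = (-132, 271, -104), Shot 7→Shot 9 = (-72, 345, -62).
Normal n = (Shot 7→Shot 8) × (Shot 7→Shot 9) = (19078, -696, -26028).
So ∂z/∂E = −n_x/n_z = 0.73298 and ∂z/∂N = −n_y/n_z = −0.02674.
Intercept c from Shot 7: 2286 − 233.82 + 5.67 = 2057.85.
At (293, 307): z_contact = 214.8 − 8.2 + 2057.85 = 2264.4 ft.
Depth below ground = 2333 − 2264.4 = 69 ft.

69 ft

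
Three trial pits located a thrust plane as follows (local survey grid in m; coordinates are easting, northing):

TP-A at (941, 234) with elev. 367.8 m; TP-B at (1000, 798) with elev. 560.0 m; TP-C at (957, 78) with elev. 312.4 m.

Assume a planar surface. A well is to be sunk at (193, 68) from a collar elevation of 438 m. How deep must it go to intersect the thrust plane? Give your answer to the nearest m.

76 m

Let the plane be z = a·easting + b·northing + c.
TP-B−TP-A: 59a + 564b = 192.2;  TP-C−TP-A: 16a − 156b = −55.4.
Solving gives a = −0.06926, b = 0.34803.
Then c = 367.8 − a·941 − b·234 = 351.53.
At (193, 68): z_contact = −13.4 + 23.7 + 351.53 = 361.8 m.
Depth below ground = 438 − 361.8 = 76 m.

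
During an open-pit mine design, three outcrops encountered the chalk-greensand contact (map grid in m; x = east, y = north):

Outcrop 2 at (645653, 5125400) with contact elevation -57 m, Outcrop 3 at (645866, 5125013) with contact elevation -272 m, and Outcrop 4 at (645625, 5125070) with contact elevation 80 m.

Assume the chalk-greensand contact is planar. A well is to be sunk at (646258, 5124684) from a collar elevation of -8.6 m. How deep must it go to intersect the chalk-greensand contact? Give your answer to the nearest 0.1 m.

Let the plane be z = a·x + b·y + c.
Outcrop 3−Outcrop 2: 213a − 387b = −215;  Outcrop 4−Outcrop 2: −28a − 330b = 137.
Solving gives a = −1.528104430, b = −0.285494170.
Then c = -57 − a·645653 − b·5125400 = 2449840.03.
At (646258, 5124684): z_contact = −987549.71 − 1463067.40 + 2449840.03 = -777.09 m.
Depth below ground = -8.6 − (-777.09) = 768.5 m.

768.5 m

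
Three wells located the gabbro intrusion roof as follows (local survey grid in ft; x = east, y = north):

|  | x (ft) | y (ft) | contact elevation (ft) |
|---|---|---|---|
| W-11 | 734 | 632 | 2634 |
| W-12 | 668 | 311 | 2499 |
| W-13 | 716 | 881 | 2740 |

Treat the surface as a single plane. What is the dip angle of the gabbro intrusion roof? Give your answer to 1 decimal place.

Two edge vectors: W-11→W-12 = (-66, -321, -135), W-11→W-13 = (-18, 249, 106).
Normal n = (W-11→W-12) × (W-11→W-13) = (-411, 9426, -22212).
So ∂z/∂x = −n_x/n_z = −0.01850 and ∂z/∂y = −n_y/n_z = 0.42437.
Gradient magnitude |∇z| = √(a² + b²) = √(0.00034 + 0.18009) = 0.42477.
True dip = arctan(0.42477) = 23.0°, dipping toward S (azimuth ≈ 178°).

23.0°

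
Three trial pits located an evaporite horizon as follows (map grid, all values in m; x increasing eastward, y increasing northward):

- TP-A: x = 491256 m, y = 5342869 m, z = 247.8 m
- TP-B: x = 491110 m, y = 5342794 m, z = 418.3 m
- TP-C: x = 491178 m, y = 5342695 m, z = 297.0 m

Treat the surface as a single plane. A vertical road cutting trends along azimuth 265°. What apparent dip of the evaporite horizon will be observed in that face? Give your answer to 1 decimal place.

Two edge vectors: TP-A→TP-B = (-146, -75, 170.5), TP-A→TP-C = (-78, -174, 49.2).
Normal n = (TP-A→TP-B) × (TP-A→TP-C) = (25977, -6115.8, 19554).
So ∂z/∂x = −n_x/n_z = −1.32847 and ∂z/∂y = −n_y/n_z = 0.31276.
Unit vector along 265° is (sin 265°, cos 265°) = (-0.9962, -0.0872).
Slope in that direction = a·(-0.9962) + b·(-0.0872) = 1.29616.
Apparent dip = arctan|1.29616| = 52.3° (true dip is 53.8°, so apparent ≤ true as expected).

52.3°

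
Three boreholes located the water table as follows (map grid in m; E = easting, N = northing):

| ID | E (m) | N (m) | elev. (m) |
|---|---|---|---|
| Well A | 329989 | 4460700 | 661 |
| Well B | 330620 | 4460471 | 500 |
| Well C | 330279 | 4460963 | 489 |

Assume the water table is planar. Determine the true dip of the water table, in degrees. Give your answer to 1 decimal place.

23.8°

Let the plane be z = a·E + b·N + c.
Well B−Well A: 631a − 229b = −161;  Well C−Well A: 290a + 263b = −172.
Solving gives a = −0.35174, b = −0.26614.
Gradient magnitude |∇z| = √(a² + b²) = √(0.12372 + 0.07083) = 0.44108.
True dip = arctan(0.44108) = 23.8°, dipping toward NE (azimuth ≈ 053°).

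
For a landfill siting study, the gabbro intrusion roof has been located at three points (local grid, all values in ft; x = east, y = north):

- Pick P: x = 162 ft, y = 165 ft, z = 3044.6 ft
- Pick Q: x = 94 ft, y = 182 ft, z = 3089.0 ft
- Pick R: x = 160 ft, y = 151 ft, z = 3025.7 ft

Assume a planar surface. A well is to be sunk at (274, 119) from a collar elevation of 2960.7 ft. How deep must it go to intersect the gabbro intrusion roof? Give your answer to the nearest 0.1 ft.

14.3 ft

Let the plane be z = a·x + b·y + c.
Pick Q−Pick P: −68a + 17b = 44.4;  Pick R−Pick P: −2a − 14b = −18.9.
Solving gives a = −0.30456, b = 1.39351.
Then c = 3044.6 − a·162 − b·165 = 2864.01.
At (274, 119): z_contact = −83.45 + 165.83 + 2864.01 = 2946.39 ft.
Depth below ground = 2960.7 − 2946.39 = 14.3 ft.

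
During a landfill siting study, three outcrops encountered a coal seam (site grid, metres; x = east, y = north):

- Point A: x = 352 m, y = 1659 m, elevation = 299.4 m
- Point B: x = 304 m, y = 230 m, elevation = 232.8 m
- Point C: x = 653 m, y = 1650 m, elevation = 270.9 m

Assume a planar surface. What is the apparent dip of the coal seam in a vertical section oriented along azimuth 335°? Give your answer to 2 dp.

Two edge vectors: Point A→Point B = (-48, -1429, -66.6), Point A→Point C = (301, -9, -28.5).
Normal n = (Point A→Point B) × (Point A→Point C) = (40127.1, -21414.6, 430561).
So ∂z/∂x = −n_x/n_z = −0.09320 and ∂z/∂y = −n_y/n_z = 0.04974.
Unit vector along 335° is (sin 335°, cos 335°) = (-0.4226, 0.9063).
Slope in that direction = a·(-0.4226) + b·(0.9063) = 0.08446.
Apparent dip = arctan|0.08446| = 4.83° (true dip is 6.0°, so apparent ≤ true as expected).

4.83°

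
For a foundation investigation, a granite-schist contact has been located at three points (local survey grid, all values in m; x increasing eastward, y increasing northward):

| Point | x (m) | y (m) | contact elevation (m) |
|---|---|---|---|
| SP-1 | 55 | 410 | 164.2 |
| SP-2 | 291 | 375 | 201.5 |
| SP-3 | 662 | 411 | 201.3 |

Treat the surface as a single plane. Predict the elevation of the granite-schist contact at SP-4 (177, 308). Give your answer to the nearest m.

Let the plane be z = a·x + b·y + c.
SP-2−SP-1: 236a − 35b = 37.3;  SP-3−SP-1: 607a + 1b = 37.1.
Solving gives a = 0.06219, b = −0.64641.
Then c = 164.2 − a·55 − b·410 = 425.81.
At (177, 308): z = 11.0 − 199.1 + 425.81 = 237.7 m.

238 m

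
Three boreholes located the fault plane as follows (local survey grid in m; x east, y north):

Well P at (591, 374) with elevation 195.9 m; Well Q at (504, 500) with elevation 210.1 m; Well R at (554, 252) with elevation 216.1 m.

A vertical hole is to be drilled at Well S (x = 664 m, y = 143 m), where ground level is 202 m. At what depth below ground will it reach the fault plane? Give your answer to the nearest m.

Two edge vectors: Well P→Well Q = (-87, 126, 14.2), Well P→Well R = (-37, -122, 20.2).
Normal n = (Well P→Well Q) × (Well P→Well R) = (4277.6, 1232, 15276).
So ∂z/∂x = −n_x/n_z = −0.28002 and ∂z/∂y = −n_y/n_z = −0.08065.
Intercept c from Well P: 195.9 + 165.49 + 30.16 = 391.56.
At (664, 143): z_contact = −185.9 − 11.5 + 391.56 = 194.1 m.
Depth below ground = 202 − 194.1 = 8 m.

8 m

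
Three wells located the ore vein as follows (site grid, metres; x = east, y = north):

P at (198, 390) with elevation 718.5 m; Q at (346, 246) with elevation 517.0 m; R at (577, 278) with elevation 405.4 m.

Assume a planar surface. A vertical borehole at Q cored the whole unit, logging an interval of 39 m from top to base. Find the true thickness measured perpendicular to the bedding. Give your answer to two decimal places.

Two edge vectors: P→Q = (148, -144, -201.5), P→R = (379, -112, -313.1).
Normal n = (P→Q) × (P→R) = (22518.4, -30029.7, 38000).
So ∂z/∂x = −n_x/n_z = −0.59259 and ∂z/∂y = −n_y/n_z = 0.79026.
|∇z| = √(a²+b²) = 0.98776, so dip δ = arctan(0.98776) = 44.65°.
True thickness = vertical thickness × cos δ = 39 × cos 44.65° = 27.75 m.

27.75 m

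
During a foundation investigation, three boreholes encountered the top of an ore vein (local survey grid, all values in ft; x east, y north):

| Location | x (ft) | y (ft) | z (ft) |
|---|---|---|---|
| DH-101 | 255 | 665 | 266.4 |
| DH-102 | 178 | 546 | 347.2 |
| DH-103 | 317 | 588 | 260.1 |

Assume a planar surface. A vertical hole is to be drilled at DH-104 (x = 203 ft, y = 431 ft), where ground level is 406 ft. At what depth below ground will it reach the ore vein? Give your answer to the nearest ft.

33 ft

Let the plane be z = a·x + b·y + c.
DH-102−DH-101: −77a − 119b = 80.8;  DH-103−DH-101: 62a − 77b = −6.3.
Solving gives a = −0.52388, b = −0.34001.
Then c = 266.4 − a·255 − b·665 = 626.10.
At (203, 431): z_contact = −106.3 − 146.5 + 626.10 = 373.2 ft.
Depth below ground = 406 − 373.2 = 33 ft.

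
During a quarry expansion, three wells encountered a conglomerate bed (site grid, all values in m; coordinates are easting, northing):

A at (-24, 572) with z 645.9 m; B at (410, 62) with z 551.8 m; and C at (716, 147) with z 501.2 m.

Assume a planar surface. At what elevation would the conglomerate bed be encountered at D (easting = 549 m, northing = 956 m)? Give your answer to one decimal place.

559.1 m

Two edge vectors: A→B = (434, -510, -94.1), A→C = (740, -425, -144.7).
Normal n = (A→B) × (A→C) = (33804.5, -6834.2, 192950).
So ∂z/∂easting = −n_x/n_z = −0.17520 and ∂z/∂northing = −n_y/n_z = 0.03542.
Intercept c from A: 645.9 − 4.20 − 20.26 = 621.44.
At (549, 956): z = −96.2 + 33.9 + 621.44 = 559.1 m.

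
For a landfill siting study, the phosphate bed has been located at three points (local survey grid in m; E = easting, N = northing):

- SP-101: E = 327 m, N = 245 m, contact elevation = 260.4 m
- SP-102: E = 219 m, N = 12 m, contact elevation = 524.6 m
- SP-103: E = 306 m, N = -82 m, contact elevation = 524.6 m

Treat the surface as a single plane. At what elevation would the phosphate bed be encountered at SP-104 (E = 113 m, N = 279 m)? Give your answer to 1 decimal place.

409.4 m

Let the plane be z = a·E + b·N + c.
SP-102−SP-101: −108a − 233b = 264.2;  SP-103−SP-101: −21a − 327b = 264.2.
Solving gives a = −0.81632, b = −0.75553.
Then c = 260.4 − a·327 − b·245 = 712.44.
At (113, 279): z = −92.2 − 210.8 + 712.44 = 409.4 m.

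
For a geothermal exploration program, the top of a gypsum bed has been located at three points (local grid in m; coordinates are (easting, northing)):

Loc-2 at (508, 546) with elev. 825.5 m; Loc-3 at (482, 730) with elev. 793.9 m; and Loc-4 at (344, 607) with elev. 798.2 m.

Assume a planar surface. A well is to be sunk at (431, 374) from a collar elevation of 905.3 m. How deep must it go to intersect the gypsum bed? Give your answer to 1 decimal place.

Let the plane be z = a·E + b·N + c.
Loc-3−Loc-2: −26a + 184b = −31.6;  Loc-4−Loc-2: −164a + 61b = −27.3.
Solving gives a = 0.10828, b = −0.15644.
Then c = 825.5 − a·508 − b·546 = 855.91.
At (431, 374): z_contact = 46.67 − 58.51 + 855.91 = 844.07 m.
Depth below ground = 905.3 − 844.07 = 61.2 m.

61.2 m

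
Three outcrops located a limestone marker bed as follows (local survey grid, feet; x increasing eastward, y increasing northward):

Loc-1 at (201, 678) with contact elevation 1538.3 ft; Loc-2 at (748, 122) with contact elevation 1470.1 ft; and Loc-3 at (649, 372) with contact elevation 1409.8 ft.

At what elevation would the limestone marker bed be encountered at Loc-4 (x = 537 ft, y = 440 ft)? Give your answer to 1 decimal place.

1446.1 ft

Let the plane be z = a·x + b·y + c.
Loc-2−Loc-1: 547a − 556b = −68.2;  Loc-3−Loc-1: 448a − 306b = −128.5.
Solving gives a = −0.61901, b = −0.48633.
Then c = 1538.3 − a·201 − b·678 = 1992.45.
At (537, 440): z = −332.4 − 214.0 + 1992.45 = 1446.1 ft.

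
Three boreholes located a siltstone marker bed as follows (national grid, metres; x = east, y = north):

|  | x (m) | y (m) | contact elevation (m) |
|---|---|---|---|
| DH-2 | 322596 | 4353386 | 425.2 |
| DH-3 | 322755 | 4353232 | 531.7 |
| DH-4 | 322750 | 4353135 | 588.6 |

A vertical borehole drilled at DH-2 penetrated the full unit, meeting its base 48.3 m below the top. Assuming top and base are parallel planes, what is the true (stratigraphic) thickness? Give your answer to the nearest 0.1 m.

Two edge vectors: DH-2→DH-3 = (159, -154, 106.5), DH-2→DH-4 = (154, -251, 163.4).
Normal n = (DH-2→DH-3) × (DH-2→DH-4) = (1567.9, -9579.6, -16193).
So ∂z/∂x = −n_x/n_z = 0.09683 and ∂z/∂y = −n_y/n_z = −0.59159.
|∇z| = √(a²+b²) = 0.59946, so dip δ = arctan(0.59946) = 30.94°.
True thickness = vertical thickness × cos δ = 48.3 × cos 30.94° = 41.4 m.

41.4 m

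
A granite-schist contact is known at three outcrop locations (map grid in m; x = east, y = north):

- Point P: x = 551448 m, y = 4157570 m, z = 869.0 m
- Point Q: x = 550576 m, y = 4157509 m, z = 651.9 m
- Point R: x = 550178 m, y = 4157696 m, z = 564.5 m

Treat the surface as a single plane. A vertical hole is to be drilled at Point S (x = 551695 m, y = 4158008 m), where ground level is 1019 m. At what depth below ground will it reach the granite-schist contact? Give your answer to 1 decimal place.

Let the plane be z = a·x + b·y + c.
Point Q−Point P: −872a − 61b = −217.1;  Point R−Point P: −1270a + 126b = −304.5.
Solving gives a = 0.245161790, b = 0.054408515.
Then c = 869 − a·551448 − b·4157570 = −360532.19.
At (551695, 4158008): z_contact = 135254.53 + 226231.04 − 360532.19 = 953.39 m.
Depth below ground = 1019 − 953.39 = 65.6 m.

65.6 m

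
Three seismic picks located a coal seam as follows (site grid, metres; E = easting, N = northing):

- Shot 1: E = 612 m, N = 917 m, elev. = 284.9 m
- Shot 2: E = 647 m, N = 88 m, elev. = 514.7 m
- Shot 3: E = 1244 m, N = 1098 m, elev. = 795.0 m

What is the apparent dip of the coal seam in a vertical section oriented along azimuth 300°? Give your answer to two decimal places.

41.31°

Let the plane be z = a·E + b·N + c.
Shot 2−Shot 1: 35a − 829b = 229.8;  Shot 3−Shot 1: 632a + 181b = 510.1.
Solving gives a = 0.87592, b = −0.24022.
Unit vector along 300° is (sin 300°, cos 300°) = (-0.8660, 0.5000).
Slope in that direction = a·(-0.8660) + b·(0.5000) = −0.87868.
Apparent dip = arctan|0.87868| = 41.31° (true dip is 42.2°, so apparent ≤ true as expected).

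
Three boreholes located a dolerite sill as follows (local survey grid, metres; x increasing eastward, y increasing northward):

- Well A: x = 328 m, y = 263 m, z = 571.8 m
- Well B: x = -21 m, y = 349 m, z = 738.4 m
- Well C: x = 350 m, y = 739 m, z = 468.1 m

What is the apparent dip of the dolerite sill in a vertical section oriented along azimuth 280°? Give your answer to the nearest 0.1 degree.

Let the plane be z = a·x + b·y + c.
Well B−Well A: −349a + 86b = 166.6;  Well C−Well A: 22a + 476b = −103.7.
Solving gives a = −0.52507, b = −0.19359.
Unit vector along 280° is (sin 280°, cos 280°) = (-0.9848, 0.1736).
Slope in that direction = a·(-0.9848) + b·(0.1736) = 0.48347.
Apparent dip = arctan|0.48347| = 25.8° (true dip is 29.2°, so apparent ≤ true as expected).

25.8°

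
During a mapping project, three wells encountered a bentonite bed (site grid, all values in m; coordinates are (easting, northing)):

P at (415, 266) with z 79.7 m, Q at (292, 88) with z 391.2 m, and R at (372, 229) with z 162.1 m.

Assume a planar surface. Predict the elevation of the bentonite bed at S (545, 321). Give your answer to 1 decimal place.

Let the plane be z = a·E + b·N + c.
Q−P: −123a − 178b = 311.5;  R−P: −43a − 37b = 82.4.
Solving gives a = −1.01247, b = −1.05037.
Then c = 79.7 − a·415 − b·266 = 779.27.
At (545, 321): z = −551.8 − 337.2 + 779.27 = -109.7 m.

-109.7 m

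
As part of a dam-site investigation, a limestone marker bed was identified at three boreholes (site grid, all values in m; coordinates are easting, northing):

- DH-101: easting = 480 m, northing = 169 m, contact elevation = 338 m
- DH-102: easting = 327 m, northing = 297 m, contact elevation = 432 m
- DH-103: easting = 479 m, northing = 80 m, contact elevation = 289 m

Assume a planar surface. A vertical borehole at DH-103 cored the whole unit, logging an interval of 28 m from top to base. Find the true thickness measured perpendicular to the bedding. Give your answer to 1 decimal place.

24.3 m

Let the plane be z = a·easting + b·northing + c.
DH-102−DH-101: −153a + 128b = 94;  DH-103−DH-101: −1a − 89b = −49.
Solving gives a = −0.15235, b = 0.55227.
|∇z| = √(a²+b²) = 0.57290, so dip δ = arctan(0.57290) = 29.81°.
True thickness = vertical thickness × cos δ = 28 × cos 29.81° = 24.3 m.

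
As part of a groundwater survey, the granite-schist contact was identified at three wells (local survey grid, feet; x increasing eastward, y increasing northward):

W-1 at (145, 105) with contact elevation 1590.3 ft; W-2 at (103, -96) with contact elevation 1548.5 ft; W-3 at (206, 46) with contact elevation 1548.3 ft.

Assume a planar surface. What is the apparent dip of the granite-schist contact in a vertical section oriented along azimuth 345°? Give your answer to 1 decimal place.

Let the plane be z = a·x + b·y + c.
W-2−W-1: −42a − 201b = −41.8;  W-3−W-1: 61a − 59b = −42.
Solving gives a = −0.40544, b = 0.29268.
Unit vector along 345° is (sin 345°, cos 345°) = (-0.2588, 0.9659).
Slope in that direction = a·(-0.2588) + b·(0.9659) = 0.38764.
Apparent dip = arctan|0.38764| = 21.2° (true dip is 26.6°, so apparent ≤ true as expected).

21.2°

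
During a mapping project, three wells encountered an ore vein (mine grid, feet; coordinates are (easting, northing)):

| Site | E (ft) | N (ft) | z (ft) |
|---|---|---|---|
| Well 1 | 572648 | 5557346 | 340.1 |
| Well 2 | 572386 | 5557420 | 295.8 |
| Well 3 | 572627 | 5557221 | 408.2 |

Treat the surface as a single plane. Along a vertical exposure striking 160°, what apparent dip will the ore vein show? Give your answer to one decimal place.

Two edge vectors: Well 1→Well 2 = (-262, 74, -44.3), Well 1→Well 3 = (-21, -125, 68.1).
Normal n = (Well 1→Well 2) × (Well 1→Well 3) = (-498.1, 18772.5, 34304).
So ∂z/∂E = −n_x/n_z = 0.01452 and ∂z/∂N = −n_y/n_z = −0.54724.
Unit vector along 160° is (sin 160°, cos 160°) = (0.3420, -0.9397).
Slope in that direction = a·(0.3420) + b·(-0.9397) = 0.51920.
Apparent dip = arctan|0.51920| = 27.4° (true dip is 28.7°, so apparent ≤ true as expected).

27.4°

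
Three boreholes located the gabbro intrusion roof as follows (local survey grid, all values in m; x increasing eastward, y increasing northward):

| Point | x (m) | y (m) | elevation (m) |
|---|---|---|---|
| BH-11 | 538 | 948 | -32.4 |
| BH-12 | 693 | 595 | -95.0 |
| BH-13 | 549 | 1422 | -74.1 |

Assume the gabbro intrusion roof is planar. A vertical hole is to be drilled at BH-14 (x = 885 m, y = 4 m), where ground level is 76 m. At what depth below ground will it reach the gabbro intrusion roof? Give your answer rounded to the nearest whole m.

Let the plane be z = a·x + b·y + c.
BH-12−BH-11: 155a − 353b = −62.6;  BH-13−BH-11: 11a + 474b = −41.7.
Solving gives a = −0.57390, b = −0.07466.
Then c = -32.4 − a·538 − b·948 = 347.13.
At (885, 4): z_contact = −507.9 − 0.3 + 347.13 = -161.1 m.
Depth below ground = 76 − (-161.1) = 237 m.

237 m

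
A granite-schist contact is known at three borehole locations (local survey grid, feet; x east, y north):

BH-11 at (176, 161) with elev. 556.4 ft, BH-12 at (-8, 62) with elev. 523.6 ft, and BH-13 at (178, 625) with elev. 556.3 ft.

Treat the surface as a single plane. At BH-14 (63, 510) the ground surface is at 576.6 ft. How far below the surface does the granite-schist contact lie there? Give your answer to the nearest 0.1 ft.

40.7 ft

Let the plane be z = a·x + b·y + c.
BH-12−BH-11: −184a − 99b = −32.8;  BH-13−BH-11: 2a + 464b = −0.1.
Solving gives a = 0.17879, b = −0.00099.
Then c = 556.4 − a·176 − b·161 = 525.09.
At (63, 510): z_contact = 11.26 − 0.50 + 525.09 = 535.85 ft.
Depth below ground = 576.6 − 535.85 = 40.7 ft.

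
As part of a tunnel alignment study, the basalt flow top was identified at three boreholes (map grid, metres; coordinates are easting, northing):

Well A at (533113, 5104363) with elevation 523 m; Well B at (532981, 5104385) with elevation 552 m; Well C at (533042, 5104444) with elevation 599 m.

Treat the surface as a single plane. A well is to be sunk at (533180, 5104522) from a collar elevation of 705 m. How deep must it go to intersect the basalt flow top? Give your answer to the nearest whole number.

Let the plane be z = a·easting + b·northing + c.
Well B−Well A: −132a + 22b = 29;  Well C−Well A: −71a + 81b = 76.
Solving gives a = −0.07415115, b = 0.87327492.
Then c = 523 − a·533113 − b·5104363 = −4417458.24.
At (533180, 5104522): z_contact = −39535.9 + 4457651.0 − 4417458.24 = 656.9 m.
Depth below ground = 705 − 656.9 = 48 m.

48 m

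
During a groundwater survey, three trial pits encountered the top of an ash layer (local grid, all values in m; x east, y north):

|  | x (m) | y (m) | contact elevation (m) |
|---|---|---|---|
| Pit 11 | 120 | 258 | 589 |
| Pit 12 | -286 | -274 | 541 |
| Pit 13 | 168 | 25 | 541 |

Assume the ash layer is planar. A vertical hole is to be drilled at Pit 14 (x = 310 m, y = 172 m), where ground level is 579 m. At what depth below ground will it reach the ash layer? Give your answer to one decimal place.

Let the plane be z = a·x + b·y + c.
Pit 12−Pit 11: −406a − 532b = −48;  Pit 13−Pit 11: 48a − 233b = −48.
Solving gives a = −0.11947, b = 0.18140.
Then c = 589 − a·120 − b·258 = 556.54.
At (310, 172): z_contact = −37.03 + 31.20 + 556.54 = 550.70 m.
Depth below ground = 579 − 550.70 = 28.3 m.

28.3 m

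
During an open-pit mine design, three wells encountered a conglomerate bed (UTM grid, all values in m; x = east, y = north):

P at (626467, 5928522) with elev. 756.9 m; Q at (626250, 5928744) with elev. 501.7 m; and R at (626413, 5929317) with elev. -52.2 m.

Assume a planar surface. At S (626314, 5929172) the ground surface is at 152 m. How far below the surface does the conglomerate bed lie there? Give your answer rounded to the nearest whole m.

72 m

Let the plane be z = a·x + b·y + c.
Q−P: −217a + 222b = −255.2;  R−P: −54a + 795b = −809.1.
Solving gives a = 0.14492142, b = −1.00789213.
Then c = 756.9 − a·626467 − b·5928522 = 5885279.08.
At (626314, 5929172): z_contact = 90766.3 − 5975965.8 + 5885279.08 = 79.6 m.
Depth below ground = 152 − 79.6 = 72 m.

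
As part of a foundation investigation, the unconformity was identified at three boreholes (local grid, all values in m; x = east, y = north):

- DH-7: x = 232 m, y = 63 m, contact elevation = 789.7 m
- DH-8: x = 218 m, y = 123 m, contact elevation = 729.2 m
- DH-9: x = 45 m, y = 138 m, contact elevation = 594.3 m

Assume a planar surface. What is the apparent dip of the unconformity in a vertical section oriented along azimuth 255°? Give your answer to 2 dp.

Two edge vectors: DH-7→DH-8 = (-14, 60, -60.5), DH-7→DH-9 = (-187, 75, -195.4).
Normal n = (DH-7→DH-8) × (DH-7→DH-9) = (-7186.5, 8577.9, 10170).
So ∂z/∂x = −n_x/n_z = 0.70664 and ∂z/∂y = −n_y/n_z = −0.84345.
Unit vector along 255° is (sin 255°, cos 255°) = (-0.9659, -0.2588).
Slope in that direction = a·(-0.9659) + b·(-0.2588) = −0.46426.
Apparent dip = arctan|0.46426| = 24.90° (true dip is 47.7°, so apparent ≤ true as expected).

24.90°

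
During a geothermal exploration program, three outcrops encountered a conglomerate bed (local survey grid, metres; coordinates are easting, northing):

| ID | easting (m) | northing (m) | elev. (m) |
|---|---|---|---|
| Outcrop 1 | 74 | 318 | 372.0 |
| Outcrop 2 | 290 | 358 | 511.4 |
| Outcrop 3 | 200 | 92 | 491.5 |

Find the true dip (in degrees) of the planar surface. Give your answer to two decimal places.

Let the plane be z = a·easting + b·northing + c.
Outcrop 2−Outcrop 1: 216a + 40b = 139.4;  Outcrop 3−Outcrop 1: 126a − 226b = 119.5.
Solving gives a = 0.67373, b = −0.15314.
Gradient magnitude |∇z| = √(a² + b²) = √(0.45391 + 0.02345) = 0.69092.
True dip = arctan(0.69092) = 34.64°, dipping toward WNW (azimuth ≈ 283°).

34.64°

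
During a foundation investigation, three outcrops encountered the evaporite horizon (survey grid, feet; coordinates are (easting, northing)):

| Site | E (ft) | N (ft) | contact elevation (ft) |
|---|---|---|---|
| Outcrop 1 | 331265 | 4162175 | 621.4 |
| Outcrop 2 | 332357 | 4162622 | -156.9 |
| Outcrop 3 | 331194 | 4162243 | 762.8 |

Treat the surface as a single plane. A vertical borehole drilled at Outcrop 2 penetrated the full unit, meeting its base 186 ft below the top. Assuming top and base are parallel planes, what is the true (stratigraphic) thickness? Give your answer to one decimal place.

106.1 ft

Let the plane be z = a·E + b·N + c.
Outcrop 2−Outcrop 1: 1092a + 447b = −778.3;  Outcrop 3−Outcrop 1: −71a + 68b = 141.4.
Solving gives a = −1.09564, b = 0.93543.
|∇z| = √(a²+b²) = 1.44065, so dip δ = arctan(1.44065) = 55.23°.
True thickness = vertical thickness × cos δ = 186 × cos 55.23° = 106.1 ft.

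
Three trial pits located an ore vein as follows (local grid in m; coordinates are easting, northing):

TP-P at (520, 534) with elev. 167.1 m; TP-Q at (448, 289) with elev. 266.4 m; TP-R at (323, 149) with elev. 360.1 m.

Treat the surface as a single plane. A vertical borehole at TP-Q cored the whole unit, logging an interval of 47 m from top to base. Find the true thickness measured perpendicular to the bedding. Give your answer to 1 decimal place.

Let the plane be z = a·easting + b·northing + c.
TP-Q−TP-P: −72a − 245b = 99.3;  TP-R−TP-P: −197a − 385b = 193.
Solving gives a = −0.44072, b = −0.27579.
|∇z| = √(a²+b²) = 0.51989, so dip δ = arctan(0.51989) = 27.47°.
True thickness = vertical thickness × cos δ = 47 × cos 27.47° = 41.7 m.

41.7 m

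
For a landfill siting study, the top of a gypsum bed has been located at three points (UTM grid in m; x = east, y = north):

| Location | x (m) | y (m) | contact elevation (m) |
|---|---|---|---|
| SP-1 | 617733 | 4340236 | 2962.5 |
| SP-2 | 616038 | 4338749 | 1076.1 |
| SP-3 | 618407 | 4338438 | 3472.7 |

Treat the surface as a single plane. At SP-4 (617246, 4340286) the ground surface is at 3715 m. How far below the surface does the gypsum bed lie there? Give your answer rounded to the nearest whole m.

1247 m

Two edge vectors: SP-1→SP-2 = (-1695, -1487, -1886.4), SP-1→SP-3 = (674, -1798, 510.2).
Normal n = (SP-1→SP-2) × (SP-1→SP-3) = (-4150414.6, -406644.6, 4049848).
So ∂z/∂x = −n_x/n_z = 1.02483219 and ∂z/∂y = −n_y/n_z = 0.10040984.
Intercept c from SP-1: 2962.5 − 633072.66 − 435802.41 = −1065912.58.
At (617246, 4340286): z_contact = 632573.6 + 435807.4 − 1065912.58 = 2468.4 m.
Depth below ground = 3715 − 2468.4 = 1247 m.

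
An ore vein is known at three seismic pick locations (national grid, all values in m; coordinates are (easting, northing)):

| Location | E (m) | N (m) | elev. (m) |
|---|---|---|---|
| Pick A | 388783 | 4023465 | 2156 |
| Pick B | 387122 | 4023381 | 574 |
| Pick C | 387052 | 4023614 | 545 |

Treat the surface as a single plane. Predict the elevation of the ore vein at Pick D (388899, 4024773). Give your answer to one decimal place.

2473.9 m

Let the plane be z = a·E + b·N + c.
Pick B−Pick A: −1661a − 84b = −1582;  Pick C−Pick A: −1731a + 149b = −1611.
Solving gives a = 0.944384349, b = 0.159257101.
Then c = 2156 − a·388783 − b·4023465 = −1005769.95.
At (388899, 4024773): z = 367270.1 + 640973.7 − 1005769.95 = 2473.9 m.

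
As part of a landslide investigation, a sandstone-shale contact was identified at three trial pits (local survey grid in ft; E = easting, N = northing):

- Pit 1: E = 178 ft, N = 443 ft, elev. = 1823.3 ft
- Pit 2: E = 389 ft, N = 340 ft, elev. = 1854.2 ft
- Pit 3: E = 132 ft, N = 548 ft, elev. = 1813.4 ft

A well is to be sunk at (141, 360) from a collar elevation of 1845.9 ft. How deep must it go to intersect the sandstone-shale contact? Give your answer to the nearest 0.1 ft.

Two edge vectors: Pit 1→Pit 2 = (211, -103, 30.9), Pit 1→Pit 3 = (-46, 105, -9.9).
Normal n = (Pit 1→Pit 2) × (Pit 1→Pit 3) = (-2224.8, 667.5, 17417).
So ∂z/∂E = −n_x/n_z = 0.12774 and ∂z/∂N = −n_y/n_z = −0.03832.
Intercept c from Pit 1: 1823.3 − 22.74 + 16.98 = 1817.54.
At (141, 360): z_contact = 18.01 − 13.80 + 1817.54 = 1821.75 ft.
Depth below ground = 1845.9 − 1821.75 = 24.1 ft.

24.1 ft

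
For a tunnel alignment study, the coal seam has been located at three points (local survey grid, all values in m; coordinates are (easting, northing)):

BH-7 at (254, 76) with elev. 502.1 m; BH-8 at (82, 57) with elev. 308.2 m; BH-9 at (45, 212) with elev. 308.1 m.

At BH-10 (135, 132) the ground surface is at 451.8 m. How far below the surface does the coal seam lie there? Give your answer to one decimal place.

65.8 m

Let the plane be z = a·E + b·N + c.
BH-8−BH-7: −172a − 19b = −193.9;  BH-9−BH-7: −209a + 136b = −194.
Solving gives a = 1.09843, b = 0.26156.
Then c = 502.1 − a·254 − b·76 = 203.22.
At (135, 132): z_contact = 148.29 + 34.53 + 203.22 = 386.03 m.
Depth below ground = 451.8 − 386.03 = 65.8 m.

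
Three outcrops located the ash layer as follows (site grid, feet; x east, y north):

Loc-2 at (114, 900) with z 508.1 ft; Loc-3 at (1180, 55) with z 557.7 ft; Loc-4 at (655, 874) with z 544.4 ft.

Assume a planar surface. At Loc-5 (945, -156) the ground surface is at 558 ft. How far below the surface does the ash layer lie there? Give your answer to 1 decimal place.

22.2 ft

Two edge vectors: Loc-2→Loc-3 = (1066, -845, 49.6), Loc-2→Loc-4 = (541, -26, 36.3).
Normal n = (Loc-2→Loc-3) × (Loc-2→Loc-4) = (-29383.9, -11862.2, 429429).
So ∂z/∂x = −n_x/n_z = 0.068426 and ∂z/∂y = −n_y/n_z = 0.027623.
Intercept c from Loc-2: 508.1 − 7.80 − 24.86 = 475.44.
At (945, -156): z_contact = 64.66 − 4.31 + 475.44 = 535.79 ft.
Depth below ground = 558 − 535.79 = 22.2 ft.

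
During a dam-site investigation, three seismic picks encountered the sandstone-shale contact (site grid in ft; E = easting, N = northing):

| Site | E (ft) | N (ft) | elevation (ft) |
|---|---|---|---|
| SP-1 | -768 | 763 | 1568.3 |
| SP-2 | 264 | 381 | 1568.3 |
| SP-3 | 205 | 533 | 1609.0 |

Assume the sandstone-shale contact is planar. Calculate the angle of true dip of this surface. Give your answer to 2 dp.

18.44°

Two edge vectors: SP-1→SP-2 = (1032, -382, 0), SP-1→SP-3 = (973, -230, 40.7).
Normal n = (SP-1→SP-2) × (SP-1→SP-3) = (-15547.4, -42002.4, 134326).
So ∂z/∂E = −n_x/n_z = 0.11574 and ∂z/∂N = −n_y/n_z = 0.31269.
Gradient magnitude |∇z| = √(a² + b²) = √(0.01340 + 0.09778) = 0.33342.
True dip = arctan(0.33342) = 18.44°, dipping toward SSW (azimuth ≈ 200°).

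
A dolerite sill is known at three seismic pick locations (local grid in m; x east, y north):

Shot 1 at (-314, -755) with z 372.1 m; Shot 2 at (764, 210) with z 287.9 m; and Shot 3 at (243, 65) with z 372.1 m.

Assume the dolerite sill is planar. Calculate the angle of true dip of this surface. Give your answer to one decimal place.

13.5°

Two edge vectors: Shot 1→Shot 2 = (1078, 965, -84.2), Shot 1→Shot 3 = (557, 820, 0).
Normal n = (Shot 1→Shot 2) × (Shot 1→Shot 3) = (69044, -46899.4, 346455).
So ∂z/∂x = −n_x/n_z = −0.19929 and ∂z/∂y = −n_y/n_z = 0.13537.
Gradient magnitude |∇z| = √(a² + b²) = √(0.03972 + 0.01832) = 0.24092.
True dip = arctan(0.24092) = 13.5°, dipping toward SE (azimuth ≈ 124°).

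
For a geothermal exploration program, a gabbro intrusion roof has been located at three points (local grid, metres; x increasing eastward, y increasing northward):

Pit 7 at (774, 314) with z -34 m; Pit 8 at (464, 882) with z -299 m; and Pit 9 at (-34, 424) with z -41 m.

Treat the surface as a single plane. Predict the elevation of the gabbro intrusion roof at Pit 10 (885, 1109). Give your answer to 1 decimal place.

Let the plane be z = a·x + b·y + c.
Pit 8−Pit 7: −310a + 568b = −265;  Pit 9−Pit 7: −808a + 110b = −7.
Solving gives a = −0.059255, b = −0.498889.
Then c = -34 − a·774 − b·314 = 168.51.
At (885, 1109): z = −52.4 − 553.3 + 168.51 = -437.2 m.

-437.2 m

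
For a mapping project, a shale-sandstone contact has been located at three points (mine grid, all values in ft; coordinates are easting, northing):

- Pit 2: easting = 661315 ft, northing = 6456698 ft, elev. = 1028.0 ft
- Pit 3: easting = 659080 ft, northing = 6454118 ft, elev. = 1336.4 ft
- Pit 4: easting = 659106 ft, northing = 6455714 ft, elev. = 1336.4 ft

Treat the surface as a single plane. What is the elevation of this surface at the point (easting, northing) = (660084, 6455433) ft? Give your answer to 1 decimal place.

Let the plane be z = a·easting + b·northing + c.
Pit 3−Pit 2: −2235a − 2580b = 308.4;  Pit 4−Pit 2: −2209a − 984b = 308.4.
Solving gives a = −0.140631204, b = 0.002290985.
Then c = 1028 − a·661315 − b·6456698 = 79237.33.
At (660084, 6455433): z = −92828.4 + 14789.3 + 79237.33 = 1198.2 ft.

1198.2 ft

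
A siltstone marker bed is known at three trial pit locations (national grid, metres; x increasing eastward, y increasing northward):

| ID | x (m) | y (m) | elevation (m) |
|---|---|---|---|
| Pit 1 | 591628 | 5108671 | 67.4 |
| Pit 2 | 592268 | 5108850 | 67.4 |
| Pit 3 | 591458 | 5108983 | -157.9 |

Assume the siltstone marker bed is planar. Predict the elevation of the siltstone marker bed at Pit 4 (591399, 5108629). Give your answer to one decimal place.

Let the plane be z = a·x + b·y + c.
Pit 2−Pit 1: 640a + 179b = 0;  Pit 3−Pit 1: −170a + 312b = −225.3.
Solving gives a = 0.175258355, b = −0.626622050.
Then c = 67.4 − a·591628 − b·5108671 = 3097585.55.
At (591399, 5108629): z = 103647.6 − 3201179.6 + 3097585.55 = 53.6 m.

53.6 m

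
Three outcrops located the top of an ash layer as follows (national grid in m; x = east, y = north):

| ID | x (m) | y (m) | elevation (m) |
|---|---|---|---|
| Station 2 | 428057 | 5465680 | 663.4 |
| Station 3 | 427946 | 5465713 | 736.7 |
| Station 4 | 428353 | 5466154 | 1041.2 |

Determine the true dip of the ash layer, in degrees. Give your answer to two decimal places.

47.22°

Two edge vectors: Station 2→Station 3 = (-111, 33, 73.3), Station 2→Station 4 = (296, 474, 377.8).
Normal n = (Station 2→Station 3) × (Station 2→Station 4) = (-22276.8, 63632.6, -62382).
So ∂z/∂x = −n_x/n_z = −0.35710 and ∂z/∂y = −n_y/n_z = 1.02005.
Gradient magnitude |∇z| = √(a² + b²) = √(0.12752 + 1.04050) = 1.08075.
True dip = arctan(1.08075) = 47.22°, dipping toward SSE (azimuth ≈ 161°).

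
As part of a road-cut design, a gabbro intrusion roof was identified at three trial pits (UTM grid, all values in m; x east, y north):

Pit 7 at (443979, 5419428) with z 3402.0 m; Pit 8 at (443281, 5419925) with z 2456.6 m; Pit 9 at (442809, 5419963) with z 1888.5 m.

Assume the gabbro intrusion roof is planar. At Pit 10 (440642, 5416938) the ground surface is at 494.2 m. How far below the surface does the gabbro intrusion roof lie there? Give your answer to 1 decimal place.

Two edge vectors: Pit 7→Pit 8 = (-698, 497, -945.4), Pit 7→Pit 9 = (-1170, 535, -1513.5).
Normal n = (Pit 7→Pit 8) × (Pit 7→Pit 9) = (-246420.5, 49695, 208060).
So ∂z/∂x = −n_x/n_z = 1.184372296 and ∂z/∂y = −n_y/n_z = −0.238849370.
Intercept c from Pit 7: 3402 − 525836.43 + 1294426.97 = 771992.54.
At (440642, 5416938): z_contact = 521884.18 − 1293832.23 + 771992.54 = 44.48 m.
Depth below ground = 494.2 − 44.48 = 449.7 m.

449.7 m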